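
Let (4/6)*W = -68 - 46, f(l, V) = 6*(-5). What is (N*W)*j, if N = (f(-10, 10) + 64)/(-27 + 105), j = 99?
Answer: -95931/13 ≈ -7379.3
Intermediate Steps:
f(l, V) = -30
W = -171 (W = 3*(-68 - 46)/2 = (3/2)*(-114) = -171)
N = 17/39 (N = (-30 + 64)/(-27 + 105) = 34/78 = 34*(1/78) = 17/39 ≈ 0.43590)
(N*W)*j = ((17/39)*(-171))*99 = -969/13*99 = -95931/13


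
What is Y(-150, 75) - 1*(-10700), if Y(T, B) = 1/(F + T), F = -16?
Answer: 1776199/166 ≈ 10700.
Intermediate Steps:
Y(T, B) = 1/(-16 + T)
Y(-150, 75) - 1*(-10700) = 1/(-16 - 150) - 1*(-10700) = 1/(-166) + 10700 = -1/166 + 10700 = 1776199/166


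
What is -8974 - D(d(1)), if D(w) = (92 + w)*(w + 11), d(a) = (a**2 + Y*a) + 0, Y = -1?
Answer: -9986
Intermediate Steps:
d(a) = a**2 - a (d(a) = (a**2 - a) + 0 = a**2 - a)
D(w) = (11 + w)*(92 + w) (D(w) = (92 + w)*(11 + w) = (11 + w)*(92 + w))
-8974 - D(d(1)) = -8974 - (1012 + (1*(-1 + 1))**2 + 103*(1*(-1 + 1))) = -8974 - (1012 + (1*0)**2 + 103*(1*0)) = -8974 - (1012 + 0**2 + 103*0) = -8974 - (1012 + 0 + 0) = -8974 - 1*1012 = -8974 - 1012 = -9986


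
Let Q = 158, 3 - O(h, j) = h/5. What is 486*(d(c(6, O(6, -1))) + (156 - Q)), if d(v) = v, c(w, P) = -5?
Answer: -3402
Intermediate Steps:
O(h, j) = 3 - h/5
486*(d(c(6, O(6, -1))) + (156 - Q)) = 486*(-5 + (156 - 1*158)) = 486*(-5 + (156 - 158)) = 486*(-5 - 2) = 486*(-7) = -3402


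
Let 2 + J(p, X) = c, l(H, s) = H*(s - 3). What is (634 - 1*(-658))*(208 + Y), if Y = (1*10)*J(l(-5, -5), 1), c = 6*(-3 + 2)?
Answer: 165376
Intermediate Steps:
l(H, s) = H*(-3 + s)
c = -6 (c = 6*(-1) = -6)
J(p, X) = -8 (J(p, X) = -2 - 6 = -8)
Y = -80 (Y = (1*10)*(-8) = 10*(-8) = -80)
(634 - 1*(-658))*(208 + Y) = (634 - 1*(-658))*(208 - 80) = (634 + 658)*128 = 1292*128 = 165376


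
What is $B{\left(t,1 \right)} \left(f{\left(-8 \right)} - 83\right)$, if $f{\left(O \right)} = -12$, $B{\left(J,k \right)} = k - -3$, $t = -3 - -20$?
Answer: $-380$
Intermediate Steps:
$t = 17$ ($t = -3 + 20 = 17$)
$B{\left(J,k \right)} = 3 + k$ ($B{\left(J,k \right)} = k + 3 = 3 + k$)
$B{\left(t,1 \right)} \left(f{\left(-8 \right)} - 83\right) = \left(3 + 1\right) \left(-12 - 83\right) = 4 \left(-12 - 83\right) = 4 \left(-95\right) = -380$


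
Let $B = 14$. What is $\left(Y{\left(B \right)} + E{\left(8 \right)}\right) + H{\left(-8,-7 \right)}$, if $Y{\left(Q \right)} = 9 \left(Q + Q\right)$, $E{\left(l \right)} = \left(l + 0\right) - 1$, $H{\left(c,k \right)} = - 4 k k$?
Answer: $63$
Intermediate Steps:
$H{\left(c,k \right)} = - 4 k^{2}$
$E{\left(l \right)} = -1 + l$ ($E{\left(l \right)} = l - 1 = -1 + l$)
$Y{\left(Q \right)} = 18 Q$ ($Y{\left(Q \right)} = 9 \cdot 2 Q = 18 Q$)
$\left(Y{\left(B \right)} + E{\left(8 \right)}\right) + H{\left(-8,-7 \right)} = \left(18 \cdot 14 + \left(-1 + 8\right)\right) - 4 \left(-7\right)^{2} = \left(252 + 7\right) - 196 = 259 - 196 = 63$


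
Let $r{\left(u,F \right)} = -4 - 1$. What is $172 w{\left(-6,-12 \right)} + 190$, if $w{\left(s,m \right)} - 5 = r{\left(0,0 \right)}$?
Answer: $190$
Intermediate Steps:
$r{\left(u,F \right)} = -5$ ($r{\left(u,F \right)} = -4 - 1 = -5$)
$w{\left(s,m \right)} = 0$ ($w{\left(s,m \right)} = 5 - 5 = 0$)
$172 w{\left(-6,-12 \right)} + 190 = 172 \cdot 0 + 190 = 0 + 190 = 190$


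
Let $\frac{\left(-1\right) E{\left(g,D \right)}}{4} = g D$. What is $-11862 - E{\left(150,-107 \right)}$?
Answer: $-76062$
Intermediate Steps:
$E{\left(g,D \right)} = - 4 D g$ ($E{\left(g,D \right)} = - 4 g D = - 4 D g$)
$-11862 - E{\left(150,-107 \right)} = -11862 - \left(-4\right) \left(-107\right) 150 = -11862 - 64200 = -76062$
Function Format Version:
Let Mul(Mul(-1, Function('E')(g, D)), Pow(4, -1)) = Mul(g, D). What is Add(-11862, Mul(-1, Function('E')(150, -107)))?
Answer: -76062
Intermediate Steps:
Function('E')(g, D) = Mul(-4, D, g) (Function('E')(g, D) = Mul(-4, Mul(g, D)) = Mul(-4, Mul(D, g)) = Mul(-4, D, g))
Add(-11862, Mul(-1, Function('E')(150, -107))) = Add(-11862, Mul(-1, Mul(-4, -107, 150))) = Add(-11862, Mul(-1, 64200)) = Add(-11862, -64200) = -76062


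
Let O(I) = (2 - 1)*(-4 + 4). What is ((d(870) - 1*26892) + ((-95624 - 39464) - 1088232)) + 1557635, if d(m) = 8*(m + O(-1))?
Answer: 314383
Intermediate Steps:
O(I) = 0 (O(I) = 1*0 = 0)
d(m) = 8*m (d(m) = 8*(m + 0) = 8*m)
((d(870) - 1*26892) + ((-95624 - 39464) - 1088232)) + 1557635 = ((8*870 - 1*26892) + ((-95624 - 39464) - 1088232)) + 1557635 = ((6960 - 26892) + (-135088 - 1088232)) + 1557635 = (-19932 - 1223320) + 1557635 = -1243252 + 1557635 = 314383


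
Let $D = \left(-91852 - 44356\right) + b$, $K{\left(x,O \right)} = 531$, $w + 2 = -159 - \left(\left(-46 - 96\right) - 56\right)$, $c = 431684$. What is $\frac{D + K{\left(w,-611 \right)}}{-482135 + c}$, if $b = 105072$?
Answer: $\frac{30605}{50451} \approx 0.60663$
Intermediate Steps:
$w = 37$ ($w = -2 - -39 = -2 + \left(-159 + 198\right) = -2 + 39 = 37$)
$D = -31136$ ($D = \left(-91852 - 44356\right) + 105072 = -136208 + 105072 = -31136$)
$\frac{D + K{\left(w,-611 \right)}}{-482135 + c} = \frac{-31136 + 531}{-482135 + 431684} = - \frac{30605}{-50451} = \left(-30605\right) \left(- \frac{1}{50451}\right) = \frac{30605}{50451}$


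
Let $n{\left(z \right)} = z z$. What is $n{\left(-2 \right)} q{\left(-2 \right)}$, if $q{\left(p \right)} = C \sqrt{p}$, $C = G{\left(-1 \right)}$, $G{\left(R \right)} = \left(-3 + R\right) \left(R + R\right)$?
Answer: $32 i \sqrt{2} \approx 45.255 i$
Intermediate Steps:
$G{\left(R \right)} = 2 R \left(-3 + R\right)$ ($G{\left(R \right)} = \left(-3 + R\right) 2 R = 2 R \left(-3 + R\right)$)
$C = 8$ ($C = 2 \left(-1\right) \left(-3 - 1\right) = 2 \left(-1\right) \left(-4\right) = 8$)
$n{\left(z \right)} = z^{2}$
$q{\left(p \right)} = 8 \sqrt{p}$
$n{\left(-2 \right)} q{\left(-2 \right)} = \left(-2\right)^{2} \cdot 8 \sqrt{-2} = 4 \cdot 8 i \sqrt{2} = 32 i \sqrt{2}$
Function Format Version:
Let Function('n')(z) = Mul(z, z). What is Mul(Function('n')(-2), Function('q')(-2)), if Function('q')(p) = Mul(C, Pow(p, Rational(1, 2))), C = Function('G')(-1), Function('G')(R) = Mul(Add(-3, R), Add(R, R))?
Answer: Mul(32, I, Pow(2, Rational(1, 2))) ≈ Mul(45.255, I)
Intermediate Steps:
Function('G')(R) = Mul(2, R, Add(-3, R)) (Function('G')(R) = Mul(Add(-3, R), Mul(2, R)) = Mul(2, R, Add(-3, R)))
C = 8 (C = Mul(2, -1, Add(-3, -1)) = Mul(2, -1, -4) = 8)
Function('n')(z) = Pow(z, 2)
Function('q')(p) = Mul(8, Pow(p, Rational(1, 2)))
Mul(Function('n')(-2), Function('q')(-2)) = Mul(Pow(-2, 2), Mul(8, Pow(-2, Rational(1, 2)))) = Mul(4, Mul(8, Mul(I, Pow(2, Rational(1, 2))))) = Mul(4, Mul(8, I, Pow(2, Rational(1, 2)))) = Mul(32, I, Pow(2, Rational(1, 2)))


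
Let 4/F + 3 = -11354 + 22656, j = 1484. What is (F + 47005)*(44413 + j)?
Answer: 24376332675603/11299 ≈ 2.1574e+9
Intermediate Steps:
F = 4/11299 (F = 4/(-3 + (-11354 + 22656)) = 4/(-3 + 11302) = 4/11299 ≈ 0.00035401)
(F + 47005)*(44413 + j) = (4/11299 + 47005)*(44413 + 1484) = (531109499/11299)*45897 = 24376332675603/11299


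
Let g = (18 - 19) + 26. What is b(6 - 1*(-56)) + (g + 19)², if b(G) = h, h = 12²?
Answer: 2080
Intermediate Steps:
h = 144
b(G) = 144
g = 25 (g = -1 + 26 = 25)
b(6 - 1*(-56)) + (g + 19)² = 144 + (25 + 19)² = 144 + 44² = 144 + 1936 = 2080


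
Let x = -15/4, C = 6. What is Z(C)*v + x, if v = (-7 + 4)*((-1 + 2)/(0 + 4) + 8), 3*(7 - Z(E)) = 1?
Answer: -675/4 ≈ -168.75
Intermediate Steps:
Z(E) = 20/3 (Z(E) = 7 - 1/3*1 = 7 - 1/3 = 20/3)
v = -99/4 (v = -3*(1/4 + 8) = -3*33/4 = -99/4 ≈ -24.750)
x = -15/4 (x = -15*1/4 = -15/4 ≈ -3.7500)
Z(C)*v + x = (20/3)*(-99/4) - 15/4 = -165 - 15/4 = -675/4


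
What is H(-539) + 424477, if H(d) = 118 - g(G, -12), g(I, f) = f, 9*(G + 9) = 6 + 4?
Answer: 424607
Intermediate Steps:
G = -71/9 (G = -9 + (6 + 4)/9 = -9 + (⅑)*10 = -9 + 10/9 = -71/9 ≈ -7.8889)
H(d) = 130 (H(d) = 118 - 1*(-12) = 118 + 12 = 130)
H(-539) + 424477 = 130 + 424477 = 424607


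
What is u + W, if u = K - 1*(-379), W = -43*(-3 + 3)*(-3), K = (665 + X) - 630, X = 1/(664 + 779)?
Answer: 597403/1443 ≈ 414.00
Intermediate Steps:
X = 1/1443 ≈ 0.00069300
K = 50506/1443 (K = (665 + 1/1443) - 630 = 959596/1443 - 630 = 50506/1443 ≈ 35.001)
W = 0 (W = -0*(-3) = -43*0 = 0)
u = 597403/1443 (u = 50506/1443 - 1*(-379) = 50506/1443 + 379 = 597403/1443 ≈ 414.00)
u + W = 597403/1443 + 0 = 597403/1443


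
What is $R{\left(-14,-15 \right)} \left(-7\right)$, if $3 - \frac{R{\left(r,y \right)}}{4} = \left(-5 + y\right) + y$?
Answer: $-1064$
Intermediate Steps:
$R{\left(r,y \right)} = 32 - 8 y$ ($R{\left(r,y \right)} = 12 - 4 \left(\left(-5 + y\right) + y\right) = 12 - 4 \left(-5 + 2 y\right) = 12 - \left(-20 + 8 y\right) = 32 - 8 y$)
$R{\left(-14,-15 \right)} \left(-7\right) = \left(32 - -120\right) \left(-7\right) = \left(32 + 120\right) \left(-7\right) = 152 \left(-7\right) = -1064$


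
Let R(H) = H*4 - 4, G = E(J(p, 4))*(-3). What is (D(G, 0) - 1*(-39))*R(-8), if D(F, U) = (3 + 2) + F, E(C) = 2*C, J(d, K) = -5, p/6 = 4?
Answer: -2664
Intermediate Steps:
p = 24 (p = 6*4 = 24)
G = 30 (G = (2*(-5))*(-3) = -10*(-3) = 30)
D(F, U) = 5 + F
R(H) = -4 + 4*H (R(H) = 4*H - 4 = -4 + 4*H)
(D(G, 0) - 1*(-39))*R(-8) = ((5 + 30) - 1*(-39))*(-4 + 4*(-8)) = (35 + 39)*(-4 - 32) = 74*(-36) = -2664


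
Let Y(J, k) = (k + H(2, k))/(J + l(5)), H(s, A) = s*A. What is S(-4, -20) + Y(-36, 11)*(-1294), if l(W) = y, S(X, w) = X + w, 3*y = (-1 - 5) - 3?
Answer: 13922/13 ≈ 1070.9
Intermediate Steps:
H(s, A) = A*s
y = -3 (y = ((-1 - 5) - 3)/3 = (-6 - 3)/3 = (⅓)*(-9) = -3)
l(W) = -3
Y(J, k) = 3*k/(-3 + J) (Y(J, k) = (k + k*2)/(J - 3) = (k + 2*k)/(-3 + J) = (3*k)/(-3 + J) = 3*k/(-3 + J))
S(-4, -20) + Y(-36, 11)*(-1294) = (-4 - 20) + (3*11/(-3 - 36))*(-1294) = -24 + (3*11/(-39))*(-1294) = -24 + (3*11*(-1/39))*(-1294) = -24 - 11/13*(-1294) = -24 + 14234/13 = 13922/13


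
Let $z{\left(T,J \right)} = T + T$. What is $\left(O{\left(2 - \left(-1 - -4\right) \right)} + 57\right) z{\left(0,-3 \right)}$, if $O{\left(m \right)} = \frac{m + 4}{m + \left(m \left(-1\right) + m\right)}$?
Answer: $0$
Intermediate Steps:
$z{\left(T,J \right)} = 2 T$
$O{\left(m \right)} = \frac{4 + m}{m}$ ($O{\left(m \right)} = \frac{4 + m}{m + \left(- m + m\right)} = \frac{4 + m}{m + 0} = \frac{4 + m}{m}$)
$\left(O{\left(2 - \left(-1 - -4\right) \right)} + 57\right) z{\left(0,-3 \right)} = \left(\frac{4 + \left(2 - \left(-1 - -4\right)\right)}{2 - \left(-1 - -4\right)} + 57\right) 2 \cdot 0 = \left(\frac{4 + \left(2 - \left(-1 + 4\right)\right)}{2 - \left(-1 + 4\right)} + 57\right) 0 = \left(\frac{4 + \left(2 - 3\right)}{2 - 3} + 57\right) 0 = \left(\frac{4 - 1}{-1} + 57\right) 0 = \left(\left(-1\right) 3 + 57\right) 0 = \left(-3 + 57\right) 0 = 54 \cdot 0 = 0$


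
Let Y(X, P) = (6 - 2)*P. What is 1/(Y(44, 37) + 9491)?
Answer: 1/9639 ≈ 0.00010375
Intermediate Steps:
Y(X, P) = 4*P
1/(Y(44, 37) + 9491) = 1/(4*37 + 9491) = 1/(148 + 9491) = 1/9639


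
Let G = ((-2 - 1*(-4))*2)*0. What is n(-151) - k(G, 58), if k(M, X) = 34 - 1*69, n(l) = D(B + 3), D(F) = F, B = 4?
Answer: 42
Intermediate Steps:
G = 0 (G = ((-2 + 4)*2)*0 = (2*2)*0 = 4*0 = 0)
n(l) = 7 (n(l) = 4 + 3 = 7)
k(M, X) = -35 (k(M, X) = 34 - 69 = -35)
n(-151) - k(G, 58) = 7 - 1*(-35) = 7 + 35 = 42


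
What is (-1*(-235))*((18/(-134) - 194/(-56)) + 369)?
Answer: 164145385/1876 ≈ 87498.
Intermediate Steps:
(-1*(-235))*((18/(-134) - 194/(-56)) + 369) = 235*((18*(-1/134) - 194*(-1/56)) + 369) = 235*((-9/67 + 97/28) + 369) = 235*(6247/1876 + 369) = 235*(698491/1876) = 164145385/1876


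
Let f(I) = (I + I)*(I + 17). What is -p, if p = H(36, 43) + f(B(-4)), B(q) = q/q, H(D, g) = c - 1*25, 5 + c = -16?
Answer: 10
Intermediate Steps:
c = -21 (c = -5 - 16 = -21)
H(D, g) = -46 (H(D, g) = -21 - 1*25 = -21 - 25 = -46)
B(q) = 1
f(I) = 2*I*(17 + I) (f(I) = (2*I)*(17 + I) = 2*I*(17 + I))
p = -10 (p = -46 + 2*1*(17 + 1) = -46 + 2*1*18 = -46 + 36 = -10)
-p = -1*(-10) = 10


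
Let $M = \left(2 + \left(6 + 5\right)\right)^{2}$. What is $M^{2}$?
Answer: $28561$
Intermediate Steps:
$M = 169$ ($M = \left(2 + 11\right)^{2} = 13^{2} = 169$)
$M^{2} = 169^{2} = 28561$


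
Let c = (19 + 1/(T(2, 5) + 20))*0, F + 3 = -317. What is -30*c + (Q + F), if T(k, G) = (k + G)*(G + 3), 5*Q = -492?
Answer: -2092/5 ≈ -418.40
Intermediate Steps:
F = -320 (F = -3 - 317 = -320)
Q = -492/5 (Q = (⅕)*(-492) = -492/5 ≈ -98.400)
T(k, G) = (3 + G)*(G + k) (T(k, G) = (G + k)*(3 + G) = (3 + G)*(G + k))
c = 0 (c = (19 + 1/((5² + 3*5 + 3*2 + 5*2) + 20))*0 = (19 + 1/((25 + 15 + 6 + 10) + 20))*0 = (19 + 1/(56 + 20))*0 = (19 + 1/76)*0 = (1445/76)*0 = 0)
-30*c + (Q + F) = -30*0 + (-492/5 - 320) = 0 - 2092/5 = -2092/5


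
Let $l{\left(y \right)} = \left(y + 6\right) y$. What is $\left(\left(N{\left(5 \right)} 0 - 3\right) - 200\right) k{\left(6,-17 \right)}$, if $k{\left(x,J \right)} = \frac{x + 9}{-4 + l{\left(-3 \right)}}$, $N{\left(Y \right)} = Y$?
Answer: $\frac{3045}{13} \approx 234.23$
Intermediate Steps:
$l{\left(y \right)} = y \left(6 + y\right)$ ($l{\left(y \right)} = \left(6 + y\right) y = y \left(6 + y\right)$)
$k{\left(x,J \right)} = - \frac{9}{13} - \frac{x}{13}$ ($k{\left(x,J \right)} = \frac{x + 9}{-4 - 3 \left(6 - 3\right)} = \frac{9 + x}{-4 - 9} = \frac{9 + x}{-13} = \left(9 + x\right) \left(- \frac{1}{13}\right) = - \frac{9}{13} - \frac{x}{13}$)
$\left(\left(N{\left(5 \right)} 0 - 3\right) - 200\right) k{\left(6,-17 \right)} = \left(\left(5 \cdot 0 - 3\right) - 200\right) \left(- \frac{9}{13} - \frac{6}{13}\right) = \left(\left(0 - 3\right) - 200\right) \left(- \frac{9}{13} - \frac{6}{13}\right) = \left(-3 - 200\right) \left(- \frac{15}{13}\right) = \left(-203\right) \left(- \frac{15}{13}\right) = \frac{3045}{13}$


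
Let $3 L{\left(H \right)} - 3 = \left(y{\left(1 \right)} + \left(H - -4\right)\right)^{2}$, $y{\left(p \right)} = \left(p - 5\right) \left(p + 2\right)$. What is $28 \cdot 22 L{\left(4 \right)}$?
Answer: $\frac{11704}{3} \approx 3901.3$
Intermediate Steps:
$y{\left(p \right)} = \left(-5 + p\right) \left(2 + p\right)$
$L{\left(H \right)} = 1 + \frac{\left(-8 + H\right)^{2}}{3}$ ($L{\left(H \right)} = 1 + \frac{\left(\left(-10 + 1^{2} - 3\right) + \left(H - -4\right)\right)^{2}}{3} = 1 + \frac{\left(\left(-10 + 1 - 3\right) + \left(H + 4\right)\right)^{2}}{3} = 1 + \frac{\left(-12 + \left(4 + H\right)\right)^{2}}{3} = 1 + \frac{\left(-8 + H\right)^{2}}{3}$)
$28 \cdot 22 L{\left(4 \right)} = 28 \cdot 22 \left(1 + \frac{\left(-8 + 4\right)^{2}}{3}\right) = 616 \left(1 + \frac{\left(-4\right)^{2}}{3}\right) = 616 \left(1 + \frac{1}{3} \cdot 16\right) = 616 \left(1 + \frac{16}{3}\right) = 616 \cdot \frac{19}{3} = \frac{11704}{3}$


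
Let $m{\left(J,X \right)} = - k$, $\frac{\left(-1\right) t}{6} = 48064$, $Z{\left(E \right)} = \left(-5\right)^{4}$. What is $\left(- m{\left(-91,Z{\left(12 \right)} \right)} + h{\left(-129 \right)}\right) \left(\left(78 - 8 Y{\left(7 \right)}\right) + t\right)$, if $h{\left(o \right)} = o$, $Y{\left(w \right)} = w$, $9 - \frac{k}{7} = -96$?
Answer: $-174747372$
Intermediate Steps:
$k = 735$ ($k = 63 - -672 = 63 + 672 = 735$)
$Z{\left(E \right)} = 625$
$t = -288384$ ($t = \left(-6\right) 48064 = -288384$)
$m{\left(J,X \right)} = -735$ ($m{\left(J,X \right)} = \left(-1\right) 735 = -735$)
$\left(- m{\left(-91,Z{\left(12 \right)} \right)} + h{\left(-129 \right)}\right) \left(\left(78 - 8 Y{\left(7 \right)}\right) + t\right) = \left(\left(-1\right) \left(-735\right) - 129\right) \left(\left(78 - 56\right) - 288384\right) = \left(735 - 129\right) \left(\left(78 - 56\right) - 288384\right) = 606 \left(22 - 288384\right) = 606 \left(-288362\right) = -174747372$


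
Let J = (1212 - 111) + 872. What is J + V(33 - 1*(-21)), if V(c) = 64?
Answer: 2037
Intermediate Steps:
J = 1973 (J = 1101 + 872 = 1973)
J + V(33 - 1*(-21)) = 1973 + 64 = 2037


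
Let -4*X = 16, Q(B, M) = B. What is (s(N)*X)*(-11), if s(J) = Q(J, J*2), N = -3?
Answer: -132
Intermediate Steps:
s(J) = J
X = -4 (X = -¼*16 = -4)
(s(N)*X)*(-11) = -3*(-4)*(-11) = 12*(-11) = -132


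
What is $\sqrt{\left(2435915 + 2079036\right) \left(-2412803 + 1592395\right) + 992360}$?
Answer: $4 i \sqrt{231506307978} \approx 1.9246 \cdot 10^{6} i$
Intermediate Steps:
$\sqrt{\left(2435915 + 2079036\right) \left(-2412803 + 1592395\right) + 992360} = \sqrt{4514951 \left(-820408\right) + 992360} = \sqrt{-3704101920008 + 992360} = \sqrt{-3704100927648} = 4 i \sqrt{231506307978}$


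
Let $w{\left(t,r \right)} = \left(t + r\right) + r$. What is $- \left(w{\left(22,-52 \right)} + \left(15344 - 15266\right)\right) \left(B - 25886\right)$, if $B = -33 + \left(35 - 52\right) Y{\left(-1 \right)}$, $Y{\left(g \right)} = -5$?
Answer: $-103336$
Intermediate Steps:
$w{\left(t,r \right)} = t + 2 r$ ($w{\left(t,r \right)} = \left(r + t\right) + r = t + 2 r$)
$B = 52$ ($B = -33 + \left(35 - 52\right) \left(-5\right) = -33 - -85 = -33 + 85 = 52$)
$- \left(w{\left(22,-52 \right)} + \left(15344 - 15266\right)\right) \left(B - 25886\right) = - \left(\left(22 + 2 \left(-52\right)\right) + \left(15344 - 15266\right)\right) \left(52 - 25886\right) = - \left(\left(22 - 104\right) + \left(15344 - 15266\right)\right) \left(-25834\right) = - \left(-82 + 78\right) \left(-25834\right) = - \left(-4\right) \left(-25834\right) = \left(-1\right) 103336 = -103336$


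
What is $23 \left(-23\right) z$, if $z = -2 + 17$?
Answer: $-7935$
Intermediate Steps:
$z = 15$
$23 \left(-23\right) z = 23 \left(-23\right) 15 = \left(-529\right) 15 = -7935$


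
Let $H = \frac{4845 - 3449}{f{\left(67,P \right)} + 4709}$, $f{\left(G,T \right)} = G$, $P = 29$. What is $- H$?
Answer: $- \frac{349}{1194} \approx -0.29229$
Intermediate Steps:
$H = \frac{349}{1194}$ ($H = \frac{4845 - 3449}{67 + 4709} = \frac{1396}{4776} = 1396 \cdot \frac{1}{4776} = \frac{349}{1194} \approx 0.29229$)
$- H = \left(-1\right) \frac{349}{1194} = - \frac{349}{1194}$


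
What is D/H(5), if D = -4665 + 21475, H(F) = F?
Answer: 3362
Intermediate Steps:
D = 16810
D/H(5) = 16810/5 = 16810*(⅕) = 3362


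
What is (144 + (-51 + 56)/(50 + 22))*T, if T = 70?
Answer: 363055/36 ≈ 10085.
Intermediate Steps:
(144 + (-51 + 56)/(50 + 22))*T = (144 + (-51 + 56)/(50 + 22))*70 = (144 + 5/72)*70 = (10373/72)*70 = 363055/36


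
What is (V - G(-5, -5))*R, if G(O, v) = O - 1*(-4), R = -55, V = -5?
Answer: 220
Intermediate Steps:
G(O, v) = 4 + O (G(O, v) = O + 4 = 4 + O)
(V - G(-5, -5))*R = (-5 - (4 - 5))*(-55) = (-5 - 1*(-1))*(-55) = (-5 + 1)*(-55) = -4*(-55) = 220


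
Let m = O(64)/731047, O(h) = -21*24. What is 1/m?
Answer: -731047/504 ≈ -1450.5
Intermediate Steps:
O(h) = -504
m = -504/731047 ≈ -0.00068942
1/m = 1/(-504/731047) = -731047/504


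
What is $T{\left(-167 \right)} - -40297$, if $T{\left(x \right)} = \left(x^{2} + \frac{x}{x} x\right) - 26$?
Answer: $67993$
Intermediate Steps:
$T{\left(x \right)} = -26 + x + x^{2}$ ($T{\left(x \right)} = \left(x^{2} + 1 x\right) - 26 = \left(x^{2} + x\right) - 26 = \left(x + x^{2}\right) - 26 = -26 + x + x^{2}$)
$T{\left(-167 \right)} - -40297 = \left(-26 - 167 + \left(-167\right)^{2}\right) - -40297 = \left(-26 - 167 + 27889\right) + 40297 = 27696 + 40297 = 67993$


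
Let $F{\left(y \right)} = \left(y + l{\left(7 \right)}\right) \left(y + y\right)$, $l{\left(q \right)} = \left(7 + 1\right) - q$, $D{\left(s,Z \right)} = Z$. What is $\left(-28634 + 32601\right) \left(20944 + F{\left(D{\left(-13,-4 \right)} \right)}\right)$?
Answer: $83180056$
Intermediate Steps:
$l{\left(q \right)} = 8 - q$
$F{\left(y \right)} = 2 y \left(1 + y\right)$ ($F{\left(y \right)} = \left(y + \left(8 - 7\right)\right) \left(y + y\right) = \left(y + \left(8 - 7\right)\right) 2 y = \left(y + 1\right) 2 y = \left(1 + y\right) 2 y = 2 y \left(1 + y\right)$)
$\left(-28634 + 32601\right) \left(20944 + F{\left(D{\left(-13,-4 \right)} \right)}\right) = \left(-28634 + 32601\right) \left(20944 + 2 \left(-4\right) \left(1 - 4\right)\right) = 3967 \left(20944 + 2 \left(-4\right) \left(-3\right)\right) = 3967 \left(20944 + 24\right) = 3967 \cdot 20968 = 83180056$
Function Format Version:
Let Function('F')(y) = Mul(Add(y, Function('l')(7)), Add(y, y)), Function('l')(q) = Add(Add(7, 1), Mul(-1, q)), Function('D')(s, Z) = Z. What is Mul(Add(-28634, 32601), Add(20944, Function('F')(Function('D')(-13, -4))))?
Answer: 83180056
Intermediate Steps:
Function('l')(q) = Add(8, Mul(-1, q))
Function('F')(y) = Mul(2, y, Add(1, y)) (Function('F')(y) = Mul(Add(y, Add(8, Mul(-1, 7))), Add(y, y)) = Mul(Add(y, Add(8, -7)), Mul(2, y)) = Mul(Add(y, 1), Mul(2, y)) = Mul(Add(1, y), Mul(2, y)) = Mul(2, y, Add(1, y)))
Mul(Add(-28634, 32601), Add(20944, Function('F')(Function('D')(-13, -4)))) = Mul(Add(-28634, 32601), Add(20944, Mul(2, -4, Add(1, -4)))) = Mul(3967, Add(20944, Mul(2, -4, -3))) = Mul(3967, Add(20944, 24)) = Mul(3967, 20968) = 83180056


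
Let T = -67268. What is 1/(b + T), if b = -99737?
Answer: -1/167005 ≈ -5.9878e-6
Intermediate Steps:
1/(b + T) = 1/(-99737 - 67268) = 1/(-167005) = -1/167005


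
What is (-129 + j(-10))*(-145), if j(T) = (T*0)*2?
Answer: 18705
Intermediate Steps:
j(T) = 0 (j(T) = 0*2 = 0)
(-129 + j(-10))*(-145) = (-129 + 0)*(-145) = -129*(-145) = 18705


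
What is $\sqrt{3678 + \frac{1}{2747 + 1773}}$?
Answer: $\frac{\sqrt{18785753930}}{2260} \approx 60.647$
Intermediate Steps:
$\sqrt{3678 + \frac{1}{2747 + 1773}} = \sqrt{3678 + \frac{1}{4520}} = \sqrt{\frac{16624561}{4520}} = \frac{\sqrt{18785753930}}{2260}$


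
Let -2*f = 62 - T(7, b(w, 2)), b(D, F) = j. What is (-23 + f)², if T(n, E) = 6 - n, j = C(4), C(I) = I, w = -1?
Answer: 11881/4 ≈ 2970.3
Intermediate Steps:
j = 4
b(D, F) = 4
f = -63/2 (f = -(62 - (6 - 1*7))/2 = -(62 - (6 - 7))/2 = -(62 - 1*(-1))/2 = -(62 + 1)/2 = -½*63 = -63/2 ≈ -31.500)
(-23 + f)² = (-23 - 63/2)² = (-109/2)² = 11881/4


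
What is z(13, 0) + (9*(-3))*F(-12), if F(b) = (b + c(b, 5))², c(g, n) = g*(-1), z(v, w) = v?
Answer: 13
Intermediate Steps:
c(g, n) = -g
F(b) = 0 (F(b) = (b - b)² = 0² = 0)
z(13, 0) + (9*(-3))*F(-12) = 13 + (9*(-3))*0 = 13 - 27*0 = 13 + 0 = 13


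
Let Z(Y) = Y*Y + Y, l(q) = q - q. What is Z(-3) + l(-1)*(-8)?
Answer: 6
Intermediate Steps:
l(q) = 0
Z(Y) = Y + Y**2 (Z(Y) = Y**2 + Y = Y + Y**2)
Z(-3) + l(-1)*(-8) = -3*(1 - 3) + 0*(-8) = -3*(-2) + 0 = 6 + 0 = 6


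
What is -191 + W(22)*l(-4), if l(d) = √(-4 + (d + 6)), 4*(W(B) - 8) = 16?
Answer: -191 + 12*I*√2 ≈ -191.0 + 16.971*I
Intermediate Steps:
W(B) = 12 (W(B) = 8 + (¼)*16 = 8 + 4 = 12)
l(d) = √(2 + d) (l(d) = √(-4 + (6 + d)) = √(2 + d))
-191 + W(22)*l(-4) = -191 + 12*√(2 - 4) = -191 + 12*√(-2) = -191 + 12*(I*√2) = -191 + 12*I*√2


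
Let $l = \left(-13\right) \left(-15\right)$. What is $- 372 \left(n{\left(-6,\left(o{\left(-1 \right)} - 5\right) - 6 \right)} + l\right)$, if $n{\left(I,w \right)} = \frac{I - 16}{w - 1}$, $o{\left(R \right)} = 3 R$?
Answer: $- \frac{365428}{5} \approx -73086.0$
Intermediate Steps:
$l = 195$
$n{\left(I,w \right)} = \frac{-16 + I}{-1 + w}$
$- 372 \left(n{\left(-6,\left(o{\left(-1 \right)} - 5\right) - 6 \right)} + l\right) = - 372 \left(\frac{-16 - 6}{-1 + \left(\left(3 \left(-1\right) - 5\right) - 6\right)} + 195\right) = - 372 \left(\frac{1}{-1 - 14} \left(-22\right) + 195\right) = - 372 \left(\frac{1}{-15} \left(-22\right) + 195\right) = - 372 \left(\left(- \frac{1}{15}\right) \left(-22\right) + 195\right) = - 372 \left(\frac{22}{15} + 195\right) = \left(-372\right) \frac{2947}{15} = - \frac{365428}{5}$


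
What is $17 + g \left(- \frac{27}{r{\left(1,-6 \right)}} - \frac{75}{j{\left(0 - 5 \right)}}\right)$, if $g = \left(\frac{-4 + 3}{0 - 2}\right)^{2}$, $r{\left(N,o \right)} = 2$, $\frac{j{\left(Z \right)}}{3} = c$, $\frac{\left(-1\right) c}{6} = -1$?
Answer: $\frac{151}{12} \approx 12.583$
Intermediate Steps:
$c = 6$ ($c = \left(-6\right) \left(-1\right) = 6$)
$j{\left(Z \right)} = 18$ ($j{\left(Z \right)} = 3 \cdot 6 = 18$)
$g = \frac{1}{4}$ ($g = \left(- \frac{1}{-2}\right)^{2} = \left(\left(-1\right) \left(- \frac{1}{2}\right)\right)^{2} = \left(\frac{1}{2}\right)^{2} = \frac{1}{4} \approx 0.25$)
$17 + g \left(- \frac{27}{r{\left(1,-6 \right)}} - \frac{75}{j{\left(0 - 5 \right)}}\right) = 17 + \frac{- \frac{27}{2} - \frac{75}{18}}{4} = 17 + \frac{\left(-27\right) \frac{1}{2} - \frac{25}{6}}{4} = 17 + \frac{- \frac{27}{2} - \frac{25}{6}}{4} = 17 + \frac{1}{4} \left(- \frac{53}{3}\right) = 17 - \frac{53}{12} = \frac{151}{12}$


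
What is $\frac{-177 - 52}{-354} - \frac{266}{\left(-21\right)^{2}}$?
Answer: $\frac{325}{7434} \approx 0.043718$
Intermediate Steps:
$\frac{-177 - 52}{-354} - \frac{266}{\left(-21\right)^{2}} = \left(-229\right) \left(- \frac{1}{354}\right) - \frac{266}{441} = \frac{229}{354} - \frac{38}{63} = \frac{325}{7434}$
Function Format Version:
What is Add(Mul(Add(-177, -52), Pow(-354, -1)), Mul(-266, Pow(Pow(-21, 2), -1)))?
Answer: Rational(325, 7434) ≈ 0.043718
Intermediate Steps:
Add(Mul(Add(-177, -52), Pow(-354, -1)), Mul(-266, Pow(Pow(-21, 2), -1))) = Add(Mul(-229, Rational(-1, 354)), Mul(-266, Pow(441, -1))) = Add(Rational(229, 354), Mul(-266, Rational(1, 441))) = Add(Rational(229, 354), Rational(-38, 63)) = Rational(325, 7434)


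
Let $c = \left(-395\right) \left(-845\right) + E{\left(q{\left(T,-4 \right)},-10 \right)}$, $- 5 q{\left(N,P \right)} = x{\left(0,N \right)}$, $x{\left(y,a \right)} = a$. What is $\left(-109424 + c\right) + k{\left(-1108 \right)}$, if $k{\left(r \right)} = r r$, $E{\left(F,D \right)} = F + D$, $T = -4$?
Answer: $\frac{7260029}{5} \approx 1.452 \cdot 10^{6}$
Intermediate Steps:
$q{\left(N,P \right)} = - \frac{N}{5}$
$E{\left(F,D \right)} = D + F$
$c = \frac{1668829}{5}$ ($c = \left(-395\right) \left(-845\right) - \frac{46}{5} = 333775 + \left(-10 + \frac{4}{5}\right) = 333775 - \frac{46}{5} = \frac{1668829}{5} \approx 3.3377 \cdot 10^{5}$)
$k{\left(r \right)} = r^{2}$
$\left(-109424 + c\right) + k{\left(-1108 \right)} = \left(-109424 + \frac{1668829}{5}\right) + \left(-1108\right)^{2} = \frac{1121709}{5} + 1227664 = \frac{7260029}{5}$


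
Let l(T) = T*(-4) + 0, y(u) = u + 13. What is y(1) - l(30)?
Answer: 134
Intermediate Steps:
y(u) = 13 + u
l(T) = -4*T (l(T) = -4*T + 0 = -4*T)
y(1) - l(30) = (13 + 1) - (-4)*30 = 14 - 1*(-120) = 14 + 120 = 134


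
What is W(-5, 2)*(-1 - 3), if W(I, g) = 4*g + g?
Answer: -40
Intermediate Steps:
W(I, g) = 5*g
W(-5, 2)*(-1 - 3) = (5*2)*(-1 - 3) = 10*(-4) = -40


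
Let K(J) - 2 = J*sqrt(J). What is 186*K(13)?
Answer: 372 + 2418*sqrt(13) ≈ 9090.2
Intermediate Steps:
K(J) = 2 + J**(3/2) (K(J) = 2 + J*sqrt(J) = 2 + J**(3/2))
186*K(13) = 186*(2 + 13**(3/2)) = 186*(2 + 13*sqrt(13)) = 372 + 2418*sqrt(13)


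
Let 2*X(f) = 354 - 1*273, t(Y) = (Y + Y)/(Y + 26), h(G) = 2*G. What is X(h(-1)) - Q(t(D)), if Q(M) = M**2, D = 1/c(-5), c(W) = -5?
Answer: 1347913/33282 ≈ 40.500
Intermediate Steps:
D = -1/5 (D = 1/(-5) = -1/5 ≈ -0.20000)
t(Y) = 2*Y/(26 + Y) (t(Y) = (2*Y)/(26 + Y) = 2*Y/(26 + Y))
X(f) = 81/2 (X(f) = (354 - 1*273)/2 = (354 - 273)/2 = (1/2)*81 = 81/2)
X(h(-1)) - Q(t(D)) = 81/2 - (2*(-1/5)/(26 - 1/5))**2 = 81/2 - (2*(-1/5)/(129/5))**2 = 81/2 - (2*(-1/5)*(5/129))**2 = 81/2 - (-2/129)**2 = 81/2 - 1*4/16641 = 81/2 - 4/16641 = 1347913/33282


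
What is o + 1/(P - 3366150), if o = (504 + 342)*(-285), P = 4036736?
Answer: -161684990459/670586 ≈ -2.4111e+5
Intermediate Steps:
o = -241110 (o = 846*(-285) = -241110)
o + 1/(P - 3366150) = -241110 + 1/(4036736 - 3366150) = -241110 + 1/670586 = -161684990459/670586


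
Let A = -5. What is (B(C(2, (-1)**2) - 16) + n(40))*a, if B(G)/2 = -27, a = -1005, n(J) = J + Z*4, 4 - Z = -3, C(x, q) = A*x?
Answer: -14070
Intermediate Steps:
C(x, q) = -5*x
Z = 7 (Z = 4 - 1*(-3) = 4 + 3 = 7)
n(J) = 28 + J (n(J) = J + 7*4 = J + 28 = 28 + J)
B(G) = -54 (B(G) = 2*(-27) = -54)
(B(C(2, (-1)**2) - 16) + n(40))*a = (-54 + (28 + 40))*(-1005) = (-54 + 68)*(-1005) = 14*(-1005) = -14070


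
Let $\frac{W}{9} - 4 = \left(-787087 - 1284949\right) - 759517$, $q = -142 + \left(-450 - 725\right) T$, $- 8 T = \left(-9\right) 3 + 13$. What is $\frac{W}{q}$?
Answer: $\frac{11326196}{977} \approx 11593.0$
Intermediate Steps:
$T = \frac{7}{4}$ ($T = - \frac{\left(-9\right) 3 + 13}{8} = - \frac{-27 + 13}{8} = \left(- \frac{1}{8}\right) \left(-14\right) = \frac{7}{4} \approx 1.75$)
$q = - \frac{8793}{4}$ ($q = -142 + \left(-450 - 725\right) \frac{7}{4} = -142 - \frac{8225}{4} = - \frac{8793}{4} \approx -2198.3$)
$W = -25483941$ ($W = 36 + 9 \left(\left(-787087 - 1284949\right) - 759517\right) = 36 + 9 \left(-2072036 - 759517\right) = 36 + 9 \left(-2831553\right) = 36 - 25483977 = -25483941$)
$\frac{W}{q} = - \frac{25483941}{- \frac{8793}{4}} = \left(-25483941\right) \left(- \frac{4}{8793}\right) = \frac{11326196}{977}$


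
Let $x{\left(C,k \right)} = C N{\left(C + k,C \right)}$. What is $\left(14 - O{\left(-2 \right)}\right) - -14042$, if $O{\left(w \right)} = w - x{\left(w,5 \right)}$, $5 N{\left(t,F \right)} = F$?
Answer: $\frac{70294}{5} \approx 14059.0$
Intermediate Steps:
$N{\left(t,F \right)} = \frac{F}{5}$
$x{\left(C,k \right)} = \frac{C^{2}}{5}$ ($x{\left(C,k \right)} = C \frac{C}{5} = \frac{C^{2}}{5}$)
$O{\left(w \right)} = w - \frac{w^{2}}{5}$
$\left(14 - O{\left(-2 \right)}\right) - -14042 = \left(14 - \frac{1}{5} \left(-2\right) \left(5 - -2\right)\right) - -14042 = \left(14 - \frac{1}{5} \left(-2\right) \left(5 + 2\right)\right) + 14042 = \left(14 - \frac{1}{5} \left(-2\right) 7\right) + 14042 = \left(14 - - \frac{14}{5}\right) + 14042 = \left(14 + \frac{14}{5}\right) + 14042 = \frac{84}{5} + 14042 = \frac{70294}{5}$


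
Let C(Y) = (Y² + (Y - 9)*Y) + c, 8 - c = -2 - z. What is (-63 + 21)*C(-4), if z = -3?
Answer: -3150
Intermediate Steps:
c = 7 (c = 8 - (-2 - 1*(-3)) = 8 - (-2 + 3) = 8 - 1*1 = 8 - 1 = 7)
C(Y) = 7 + Y² + Y*(-9 + Y) (C(Y) = (Y² + (Y - 9)*Y) + 7 = (Y² + (-9 + Y)*Y) + 7 = (Y² + Y*(-9 + Y)) + 7 = 7 + Y² + Y*(-9 + Y))
(-63 + 21)*C(-4) = (-63 + 21)*(7 - 9*(-4) + 2*(-4)²) = -42*(7 + 36 + 2*16) = -42*(7 + 36 + 32) = -42*75 = -3150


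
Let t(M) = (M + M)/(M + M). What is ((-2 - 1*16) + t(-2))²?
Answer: 289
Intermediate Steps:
t(M) = 1 (t(M) = (2*M)/((2*M)) = (2*M)*(1/(2*M)) = 1)
((-2 - 1*16) + t(-2))² = ((-2 - 1*16) + 1)² = ((-2 - 16) + 1)² = (-18 + 1)² = (-17)² = 289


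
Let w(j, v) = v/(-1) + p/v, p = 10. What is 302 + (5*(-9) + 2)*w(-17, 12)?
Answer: 4693/6 ≈ 782.17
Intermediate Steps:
w(j, v) = -v + 10/v (w(j, v) = v/(-1) + 10/v = v*(-1) + 10/v = -v + 10/v)
302 + (5*(-9) + 2)*w(-17, 12) = 302 + (5*(-9) + 2)*(-1*12 + 10/12) = 302 + (-45 + 2)*(-12 + 10*(1/12)) = 302 - 43*(-12 + 5/6) = 302 - 43*(-67/6) = 302 + 2881/6 = 4693/6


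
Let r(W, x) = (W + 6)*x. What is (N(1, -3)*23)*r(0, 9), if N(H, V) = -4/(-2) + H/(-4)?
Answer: 4347/2 ≈ 2173.5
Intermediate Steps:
N(H, V) = 2 - H/4 (N(H, V) = -4*(-1/2) + H*(-1/4) = 2 - H/4)
r(W, x) = x*(6 + W) (r(W, x) = (6 + W)*x = x*(6 + W))
(N(1, -3)*23)*r(0, 9) = ((2 - 1/4*1)*23)*(9*(6 + 0)) = ((2 - 1/4)*23)*(9*6) = ((7/4)*23)*54 = (161/4)*54 = 4347/2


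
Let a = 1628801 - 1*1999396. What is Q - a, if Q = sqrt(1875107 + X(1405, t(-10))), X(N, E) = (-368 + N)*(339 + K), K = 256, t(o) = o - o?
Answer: 370595 + sqrt(2492122) ≈ 3.7217e+5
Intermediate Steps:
t(o) = 0
a = -370595 (a = 1628801 - 1999396 = -370595)
X(N, E) = -218960 + 595*N (X(N, E) = (-368 + N)*(339 + 256) = (-368 + N)*595 = -218960 + 595*N)
Q = sqrt(2492122) (Q = sqrt(1875107 + (-218960 + 595*1405)) = sqrt(1875107 + (-218960 + 835975)) = sqrt(1875107 + 617015) = sqrt(2492122) ≈ 1578.6)
Q - a = sqrt(2492122) - 1*(-370595) = sqrt(2492122) + 370595 = 370595 + sqrt(2492122)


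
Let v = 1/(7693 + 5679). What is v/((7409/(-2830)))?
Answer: -1415/49536574 ≈ -2.8565e-5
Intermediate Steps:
v = 1/13372 ≈ 7.4783e-5
v/((7409/(-2830))) = 1/(13372*((7409/(-2830)))) = 1/(13372*((7409*(-1/2830)))) = 1/(13372*(-7409/2830)) = (1/13372)*(-2830/7409) = -1415/49536574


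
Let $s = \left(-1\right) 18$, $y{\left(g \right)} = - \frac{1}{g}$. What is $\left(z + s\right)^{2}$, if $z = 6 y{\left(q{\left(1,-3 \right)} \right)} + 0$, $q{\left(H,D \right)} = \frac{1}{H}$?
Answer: $576$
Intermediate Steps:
$s = -18$
$z = -6$ ($z = 6 \left(- \frac{1}{1^{-1}}\right) + 0 = 6 \left(- 1^{-1}\right) + 0 = 6 \left(\left(-1\right) 1\right) + 0 = 6 \left(-1\right) + 0 = -6 + 0 = -6$)
$\left(z + s\right)^{2} = \left(-6 - 18\right)^{2} = \left(-24\right)^{2} = 576$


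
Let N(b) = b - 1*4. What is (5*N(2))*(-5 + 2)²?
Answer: -90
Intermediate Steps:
N(b) = -4 + b (N(b) = b - 4 = -4 + b)
(5*N(2))*(-5 + 2)² = (5*(-4 + 2))*(-5 + 2)² = (5*(-2))*(-3)² = -10*9 = -90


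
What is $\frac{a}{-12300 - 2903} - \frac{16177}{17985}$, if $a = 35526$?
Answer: $- \frac{884874041}{273425955} \approx -3.2362$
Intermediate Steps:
$\frac{a}{-12300 - 2903} - \frac{16177}{17985} = \frac{35526}{-12300 - 2903} - \frac{16177}{17985} = \frac{35526}{-15203} - \frac{16177}{17985} = 35526 \left(- \frac{1}{15203}\right) - \frac{16177}{17985} = - \frac{35526}{15203} - \frac{16177}{17985} = - \frac{884874041}{273425955}$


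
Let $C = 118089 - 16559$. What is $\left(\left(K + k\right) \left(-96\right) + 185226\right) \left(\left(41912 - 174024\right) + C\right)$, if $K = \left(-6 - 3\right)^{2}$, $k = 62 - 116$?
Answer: $-5585312988$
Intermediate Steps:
$k = -54$
$K = 81$ ($K = \left(-9\right)^{2} = 81$)
$C = 101530$
$\left(\left(K + k\right) \left(-96\right) + 185226\right) \left(\left(41912 - 174024\right) + C\right) = \left(\left(81 - 54\right) \left(-96\right) + 185226\right) \left(\left(41912 - 174024\right) + 101530\right) = \left(27 \left(-96\right) + 185226\right) \left(-132112 + 101530\right) = \left(-2592 + 185226\right) \left(-30582\right) = 182634 \left(-30582\right) = -5585312988$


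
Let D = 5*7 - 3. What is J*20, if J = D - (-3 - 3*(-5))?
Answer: 400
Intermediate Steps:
D = 32 (D = 35 - 3 = 32)
J = 20 (J = 32 - (-3 - 3*(-5)) = 32 - (-3 + 15) = 32 - 1*12 = 32 - 12 = 20)
J*20 = 20*20 = 400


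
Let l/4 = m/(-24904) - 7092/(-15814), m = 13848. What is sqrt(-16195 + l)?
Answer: I*sqrt(9812376690723929311)/24614491 ≈ 127.26*I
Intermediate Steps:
l = -10593276/24614491 (l = 4*(13848/(-24904) - 7092/(-15814)) = 4*(13848*(-1/24904) - 7092*(-1/15814)) = 4*(-1731/3113 + 3546/7907) = 4*(-2648319/24614491) = -10593276/24614491 ≈ -0.43037)
sqrt(-16195 + l) = sqrt(-16195 - 10593276/24614491) = sqrt(-398642275021/24614491) = I*sqrt(9812376690723929311)/24614491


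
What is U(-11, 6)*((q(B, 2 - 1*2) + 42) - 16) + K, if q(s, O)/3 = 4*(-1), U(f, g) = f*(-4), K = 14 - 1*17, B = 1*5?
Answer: 613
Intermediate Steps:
B = 5
K = -3 (K = 14 - 17 = -3)
U(f, g) = -4*f
q(s, O) = -12 (q(s, O) = 3*(4*(-1)) = 3*(-4) = -12)
U(-11, 6)*((q(B, 2 - 1*2) + 42) - 16) + K = (-4*(-11))*((-12 + 42) - 16) - 3 = 44*(30 - 16) - 3 = 44*14 - 3 = 616 - 3 = 613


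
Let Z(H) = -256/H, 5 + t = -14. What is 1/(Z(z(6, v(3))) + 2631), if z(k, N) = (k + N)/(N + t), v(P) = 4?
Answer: 1/3015 ≈ 0.00033167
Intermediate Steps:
t = -19 (t = -5 - 14 = -19)
z(k, N) = (N + k)/(-19 + N) (z(k, N) = (k + N)/(N - 19) = (N + k)/(-19 + N))
1/(Z(z(6, v(3))) + 2631) = 1/(-256*(-19 + 4)/(4 + 6) + 2631) = 1/(-256/(10/(-15)) + 2631) = 1/(-256/((-1/15*10)) + 2631) = 1/(-256/(-⅔) + 2631) = 1/(-256*(-3/2) + 2631) = 1/(384 + 2631) = 1/3015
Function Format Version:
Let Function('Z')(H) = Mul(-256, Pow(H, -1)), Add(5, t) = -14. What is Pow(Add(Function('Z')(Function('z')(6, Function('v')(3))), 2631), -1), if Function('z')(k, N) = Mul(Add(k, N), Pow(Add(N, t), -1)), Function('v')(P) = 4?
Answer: Rational(1, 3015) ≈ 0.00033167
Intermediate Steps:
t = -19 (t = Add(-5, -14) = -19)
Function('z')(k, N) = Mul(Pow(Add(-19, N), -1), Add(N, k)) (Function('z')(k, N) = Mul(Add(k, N), Pow(Add(N, -19), -1)) = Mul(Add(N, k), Pow(Add(-19, N), -1)) = Mul(Pow(Add(-19, N), -1), Add(N, k)))
Pow(Add(Function('Z')(Function('z')(6, Function('v')(3))), 2631), -1) = Pow(Add(Mul(-256, Pow(Mul(Pow(Add(-19, 4), -1), Add(4, 6)), -1)), 2631), -1) = Pow(Add(Mul(-256, Pow(Mul(Pow(-15, -1), 10), -1)), 2631), -1) = Pow(Add(Mul(-256, Pow(Mul(Rational(-1, 15), 10), -1)), 2631), -1) = Pow(Add(Mul(-256, Pow(Rational(-2, 3), -1)), 2631), -1) = Pow(Add(Mul(-256, Rational(-3, 2)), 2631), -1) = Pow(Add(384, 2631), -1) = Pow(3015, -1) = Rational(1, 3015)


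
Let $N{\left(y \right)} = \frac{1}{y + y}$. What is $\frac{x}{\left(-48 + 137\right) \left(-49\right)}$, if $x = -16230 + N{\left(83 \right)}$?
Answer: $\frac{2694179}{723926} \approx 3.7216$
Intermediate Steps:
$N{\left(y \right)} = \frac{1}{2 y}$
$x = - \frac{2694179}{166}$ ($x = -16230 + \frac{1}{2 \cdot 83} = -16230 + \frac{1}{2} \cdot \frac{1}{83} = -16230 + \frac{1}{166} = - \frac{2694179}{166} \approx -16230.0$)
$\frac{x}{\left(-48 + 137\right) \left(-49\right)} = - \frac{2694179}{166 \left(-48 + 137\right) \left(-49\right)} = - \frac{2694179}{166 \cdot 89 \left(-49\right)} = - \frac{2694179}{166 \left(-4361\right)} = \left(- \frac{2694179}{166}\right) \left(- \frac{1}{4361}\right) = \frac{2694179}{723926}$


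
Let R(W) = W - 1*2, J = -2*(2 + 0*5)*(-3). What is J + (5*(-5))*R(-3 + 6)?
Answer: -13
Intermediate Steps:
J = 12 (J = -2*(2 + 0)*(-3) = -2*2*(-3) = -4*(-3) = 12)
R(W) = -2 + W (R(W) = W - 2 = -2 + W)
J + (5*(-5))*R(-3 + 6) = 12 + (5*(-5))*(-2 + (-3 + 6)) = 12 - 25*(-2 + 3) = 12 - 25*1 = 12 - 25 = -13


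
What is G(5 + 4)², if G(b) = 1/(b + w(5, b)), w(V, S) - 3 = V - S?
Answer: 1/64 ≈ 0.015625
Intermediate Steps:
w(V, S) = 3 + V - S (w(V, S) = 3 + (V - S) = 3 + V - S)
G(b) = ⅛ (G(b) = 1/(b + (3 + 5 - b)) = 1/(b + (8 - b)) = 1/8 = ⅛)
G(5 + 4)² = (⅛)² = 1/64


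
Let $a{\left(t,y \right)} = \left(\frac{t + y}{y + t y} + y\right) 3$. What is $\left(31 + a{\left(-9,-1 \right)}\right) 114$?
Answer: $\frac{5529}{2} \approx 2764.5$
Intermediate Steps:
$a{\left(t,y \right)} = 3 y + \frac{3 \left(t + y\right)}{y + t y}$ ($a{\left(t,y \right)} = \left(\frac{t + y}{y + t y} + y\right) 3 = \left(y + \frac{t + y}{y + t y}\right) 3 = 3 y + \frac{3 \left(t + y\right)}{y + t y}$)
$\left(31 + a{\left(-9,-1 \right)}\right) 114 = \left(31 + \frac{3 \left(-9 - 1 + \left(-1\right)^{2} - 9 \left(-1\right)^{2}\right)}{\left(-1\right) \left(1 - 9\right)}\right) 114 = \left(31 + 3 \left(-1\right) \frac{1}{-8} \left(-9 - 1 + 1 - 9\right)\right) 114 = \left(31 + 3 \left(-1\right) \left(- \frac{1}{8}\right) \left(-9 - 1 + 1 - 9\right)\right) 114 = \left(31 + 3 \left(-1\right) \left(- \frac{1}{8}\right) \left(-18\right)\right) 114 = \left(31 - \frac{27}{4}\right) 114 = \frac{97}{4} \cdot 114 = \frac{5529}{2}$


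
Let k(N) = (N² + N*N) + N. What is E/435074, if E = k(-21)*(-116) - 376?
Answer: -50126/217537 ≈ -0.23043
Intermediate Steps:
k(N) = N + 2*N² (k(N) = (N² + N²) + N = 2*N² + N = N + 2*N²)
E = -100252 (E = -21*(1 + 2*(-21))*(-116) - 376 = -21*(1 - 42)*(-116) - 376 = -21*(-41)*(-116) - 376 = 861*(-116) - 376 = -99876 - 376 = -100252)
E/435074 = -100252/435074 = -100252*1/435074 = -50126/217537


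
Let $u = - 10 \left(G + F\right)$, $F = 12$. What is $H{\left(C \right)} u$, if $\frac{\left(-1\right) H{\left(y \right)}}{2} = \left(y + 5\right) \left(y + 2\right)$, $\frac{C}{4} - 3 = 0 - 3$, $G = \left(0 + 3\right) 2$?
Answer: $3600$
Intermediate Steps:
$G = 6$ ($G = 3 \cdot 2 = 6$)
$C = 0$ ($C = 12 + 4 \left(0 - 3\right) = 12 + 4 \left(-3\right) = 12 - 12 = 0$)
$u = -180$ ($u = - 10 \left(6 + 12\right) = \left(-10\right) 18 = -180$)
$H{\left(y \right)} = - 2 \left(2 + y\right) \left(5 + y\right)$ ($H{\left(y \right)} = - 2 \left(y + 5\right) \left(y + 2\right) = - 2 \left(5 + y\right) \left(2 + y\right) = - 2 \left(2 + y\right) \left(5 + y\right)$)
$H{\left(C \right)} u = \left(-20 - 0 - 2 \cdot 0^{2}\right) \left(-180\right) = \left(-20 + 0 - 0\right) \left(-180\right) = \left(-20 + 0 + 0\right) \left(-180\right) = \left(-20\right) \left(-180\right) = 3600$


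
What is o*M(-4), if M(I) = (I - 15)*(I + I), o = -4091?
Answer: -621832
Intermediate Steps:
M(I) = 2*I*(-15 + I) (M(I) = (-15 + I)*(2*I) = 2*I*(-15 + I))
o*M(-4) = -8182*(-4)*(-15 - 4) = -8182*(-4)*(-19) = -4091*152 = -621832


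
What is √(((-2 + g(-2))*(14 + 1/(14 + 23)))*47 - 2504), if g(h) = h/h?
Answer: I*√4330517/37 ≈ 56.243*I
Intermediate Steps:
g(h) = 1
√(((-2 + g(-2))*(14 + 1/(14 + 23)))*47 - 2504) = √(((-2 + 1)*(14 + 1/(14 + 23)))*47 - 2504) = √(-(14 + 1/37)*47 - 2504) = √(-1*519/37*47 - 2504) = √(-519/37*47 - 2504) = √(-24393/37 - 2504) = √(-117041/37) = I*√4330517/37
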